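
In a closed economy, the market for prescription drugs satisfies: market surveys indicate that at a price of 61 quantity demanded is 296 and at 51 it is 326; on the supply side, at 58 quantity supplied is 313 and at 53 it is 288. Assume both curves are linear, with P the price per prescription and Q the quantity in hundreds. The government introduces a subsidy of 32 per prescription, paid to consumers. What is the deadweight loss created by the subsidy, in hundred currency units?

Deadweight loss = 960 hundred.

Demand slope: (326 − 296)/(51 − 61) = -3, so Qd = 479 − 3P.
Supply slope: (288 − 313)/(53 − 58) = 5, so Qs = 5P + 23.
Without the subsidy, 479 − 3P = 5P + 23 gives 8P = 456, so P* = 57 and Q* = 308.
With a per-unit subsidy paid to consumers, each effectively pays P − 32, so demand becomes Qd = 479 − 3(P − 32).
Solving gives Q = 368 with consumers paying 37 and suppliers receiving 69 (the 32 wedge).
Quantity rises by |ΔQ| = |308 − 368| = 60.
DWL = ½ · t · |ΔQ| = ½ · 32 · 60 = 960.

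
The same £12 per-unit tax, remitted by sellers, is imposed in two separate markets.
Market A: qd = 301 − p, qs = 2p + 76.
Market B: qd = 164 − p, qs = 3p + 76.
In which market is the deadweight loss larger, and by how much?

Market B, by £6.

Market A: pre-tax p* = £75, q* = 226; post-tax q = 218; deadweight loss = £48.
Market B: pre-tax p* = £22, q* = 142; post-tax q = 133; deadweight loss = £54.
Difference: £48 vs £54 → market B is larger by £6.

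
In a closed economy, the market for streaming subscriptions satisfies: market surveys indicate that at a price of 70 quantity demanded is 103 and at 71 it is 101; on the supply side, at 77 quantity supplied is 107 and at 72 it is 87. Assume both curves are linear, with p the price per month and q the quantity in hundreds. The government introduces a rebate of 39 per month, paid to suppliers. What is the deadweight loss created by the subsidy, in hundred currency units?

Deadweight loss = 1014 hundred.

Demand slope: (101 − 103)/(71 − 70) = -2, so qd = 243 − 2p.
Supply slope: (87 − 107)/(72 − 77) = 4, so qs = 4p − 201.
Before the subsidy: set 243 − 2p = 4p − 201 → p* = 74, q* = 95.
With a per-unit subsidy paid to suppliers, each receives p + 39 per unit sold, so supply becomes qs = 4(p + 39) − 201.
New equilibrium: buyers pay 48, suppliers receive 87, q = 147. (Wedge: pb − ps = −39.)
Quantity rises by |ΔQ| = |95 − 147| = 52.
DWL = ½ · t · |ΔQ| = ½ · 39 · 52 = 1014.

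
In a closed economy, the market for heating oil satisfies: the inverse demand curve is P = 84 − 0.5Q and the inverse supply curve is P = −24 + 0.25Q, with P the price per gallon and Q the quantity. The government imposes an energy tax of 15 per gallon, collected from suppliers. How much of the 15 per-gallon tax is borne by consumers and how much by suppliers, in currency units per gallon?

Rewrite in direct form: Qd = 168 − 2P and Qs = 4P + 96.
Before the tax: set 168 − 2P = 4P + 96 → P* = 12, Q* = 144.
With the tax collected from suppliers, supply shifts: Qs = 4(P − 15) + 96.
Solving gives Q = 124 with consumers paying 22 and suppliers receiving 7 (the 15 wedge).
Burden on consumers: 10; on suppliers: 5. (They sum to 15.)
The less price-elastic side of the market bears the larger share of a per-unit tax.

Consumers bear 10 per gallon; suppliers bear 5 per gallon.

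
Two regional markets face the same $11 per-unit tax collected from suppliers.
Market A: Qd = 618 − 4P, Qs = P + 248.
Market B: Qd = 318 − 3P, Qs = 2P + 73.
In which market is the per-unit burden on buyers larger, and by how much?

Market A: pre-tax P* = $74, Q* = 322; post-tax Q = 313.2; per-unit burden on buyers = $2.2.
Market B: pre-tax P* = $49, Q* = 171; post-tax Q = 157.8; per-unit burden on buyers = $4.4.
Difference: $2.2 vs $4.4 → market B is larger by $2.2.

Market B, by $2.2.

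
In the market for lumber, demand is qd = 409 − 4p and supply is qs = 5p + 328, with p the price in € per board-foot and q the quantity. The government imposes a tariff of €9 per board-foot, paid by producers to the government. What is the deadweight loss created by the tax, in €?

Deadweight loss = €90.

Before the tax: set 409 − 4p = 5p + 328 → p* = €9, q* = 373.
With the tax collected from producers, supply shifts: qs = 5(p − 9) + 328.
Solving gives q = 353 with consumers paying €14 and producers receiving €5 (the €9 wedge).
Quantity falls by |ΔQ| = |373 − 353| = 20.
DWL = ½ · t · |ΔQ| = ½ · 9 · 20 = €90.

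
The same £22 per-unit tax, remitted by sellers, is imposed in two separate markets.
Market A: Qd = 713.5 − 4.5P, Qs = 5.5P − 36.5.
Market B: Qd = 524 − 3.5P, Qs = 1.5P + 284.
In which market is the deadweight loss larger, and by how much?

Market A, by £344.85.

Market A: pre-tax P* = £75, Q* = 376; post-tax Q = 321.55; deadweight loss = £598.95.
Market B: pre-tax P* = £48, Q* = 356; post-tax Q = 332.9; deadweight loss = £254.1.
Difference: £598.95 vs £254.1 → market A is larger by £344.85.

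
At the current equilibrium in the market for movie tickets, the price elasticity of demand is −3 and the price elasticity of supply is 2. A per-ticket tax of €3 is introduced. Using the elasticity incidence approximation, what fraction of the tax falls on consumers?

Consumers' share ≈ 0.4.

Incidence ratio: consumers' share ≈ εs / (εs + |εd|) = 2 / (2 + 3) = 0.4.
Supply is the less elastic side, so consumers bear the smaller share.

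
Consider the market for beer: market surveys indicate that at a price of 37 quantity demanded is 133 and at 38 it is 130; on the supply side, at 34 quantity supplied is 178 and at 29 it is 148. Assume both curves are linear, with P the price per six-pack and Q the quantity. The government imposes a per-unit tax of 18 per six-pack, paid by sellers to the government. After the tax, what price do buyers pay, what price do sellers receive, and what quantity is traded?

Demand slope: (130 − 133)/(38 − 37) = -3, so Qd = 244 − 3P.
Supply slope: (148 − 178)/(29 − 34) = 6, so Qs = 6P − 26.
Without the tax, 244 − 3P = 6P − 26 gives 9P = 270, so P* = 30 and Q* = 154.
With the tax collected from sellers, supply shifts: Qs = 6(P − 18) − 26.
New equilibrium: buyers pay 42, sellers receive 24, Q = 118. (Wedge: Pb − Ps = 18.)
The less price-elastic side of the market bears the larger share of a per-unit tax.

Buyers pay 42; sellers receive 24; quantity = 118.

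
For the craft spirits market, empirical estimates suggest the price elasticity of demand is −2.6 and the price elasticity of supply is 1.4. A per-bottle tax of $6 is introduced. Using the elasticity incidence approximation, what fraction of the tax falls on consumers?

Incidence ratio: consumers' share ≈ εs / (εs + |εd|) = 1.4 / (1.4 + 2.6) = 0.35.
Supply is the less elastic side, so consumers bear the smaller share.

Consumers' share ≈ 0.35.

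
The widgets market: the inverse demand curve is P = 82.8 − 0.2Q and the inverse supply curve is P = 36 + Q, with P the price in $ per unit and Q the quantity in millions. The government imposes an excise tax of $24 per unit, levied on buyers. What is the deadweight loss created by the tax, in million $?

Inverting to Q(P) form: Qd = 414 − 5P; Qs = P − 36.
Before the tax: set 414 − 5P = P − 36 → P* = $75, Q* = 39.
With the tax collected from buyers, demand (in seller-price terms) shifts: Qd = 414 − 5(P + 24).
Solving gives Q = 19 with buyers paying $79 and sellers receiving $55 (the $24 wedge).
Quantity falls by |ΔQ| = |39 − 19| = 20.
DWL = ½ · t · |ΔQ| = ½ · 24 · 20 = $240.

Deadweight loss = $240 million.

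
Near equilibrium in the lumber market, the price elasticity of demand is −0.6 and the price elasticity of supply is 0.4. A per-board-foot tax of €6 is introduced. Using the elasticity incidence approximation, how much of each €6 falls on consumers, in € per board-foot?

Incidence ratio: consumers' share ≈ εs / (εs + |εd|) = 0.4 / (0.4 + 0.6) = 0.4.
So consumers bear ≈ 0.4 × €6 = €2.4; suppliers bear €3.6.

Consumers bear ≈ €2.4 per board-foot.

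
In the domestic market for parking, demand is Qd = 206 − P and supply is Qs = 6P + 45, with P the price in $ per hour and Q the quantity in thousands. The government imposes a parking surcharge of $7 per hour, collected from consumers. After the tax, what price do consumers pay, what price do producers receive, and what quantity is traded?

Consumers pay $29; producers receive $22; quantity = 177.

Without the tax, 206 − P = 6P + 45 gives 7P = 161, so P* = $23 and Q* = 183.
With the tax collected from consumers, demand (in seller-price terms) shifts: Qd = 206 − (P + 7).
Solving gives Q = 177 with consumers paying $29 and producers receiving $22 (the $7 wedge).
The less price-elastic side of the market bears the larger share of a per-unit tax.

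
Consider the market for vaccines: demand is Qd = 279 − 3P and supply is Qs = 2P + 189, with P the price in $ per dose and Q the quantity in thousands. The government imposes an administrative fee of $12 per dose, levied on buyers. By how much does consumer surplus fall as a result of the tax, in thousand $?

Consumer surplus falls by $1045.44 thousand.

Without the tax, 279 − 3P = 2P + 189 gives 5P = 90, so P* = $18 and Q* = 225.
With the tax collected from buyers, demand (in seller-price terms) shifts: Qd = 279 − 3(P + 12).
Solving gives Q = 210.6 with buyers paying $22.8 and suppliers receiving $10.8 (the $12 wedge).
ΔCS is the trapezoid between Q = 210.6 and Q = 225 of height $4.8: ½ · (225 + 210.6) · 4.8 = $1045.44.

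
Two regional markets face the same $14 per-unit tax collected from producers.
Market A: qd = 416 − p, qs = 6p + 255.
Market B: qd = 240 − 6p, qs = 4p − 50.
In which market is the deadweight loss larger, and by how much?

Market A: pre-tax p* = $23, q* = 393; post-tax q = 381; deadweight loss = $84.
Market B: pre-tax p* = $29, q* = 66; post-tax q = 32.4; deadweight loss = $235.2.
Difference: $84 vs $235.2 → market B is larger by $151.2.

Market B, by $151.2.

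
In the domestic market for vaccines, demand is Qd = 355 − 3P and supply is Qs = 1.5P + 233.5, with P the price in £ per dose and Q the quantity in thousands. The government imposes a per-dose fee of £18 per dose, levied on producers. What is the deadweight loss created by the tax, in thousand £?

Deadweight loss = £162 thousand.

Before the tax: set 355 − 3P = 1.5P + 233.5 → P* = £27, Q* = 274.
With the tax collected from producers, supply shifts: Qs = 1.5(P − 18) + 233.5.
Solving gives Q = 256 with consumers paying £33 and producers receiving £15 (the £18 wedge).
Quantity falls by |ΔQ| = |274 − 256| = 18.
DWL = ½ · t · |ΔQ| = ½ · 18 · 18 = £162.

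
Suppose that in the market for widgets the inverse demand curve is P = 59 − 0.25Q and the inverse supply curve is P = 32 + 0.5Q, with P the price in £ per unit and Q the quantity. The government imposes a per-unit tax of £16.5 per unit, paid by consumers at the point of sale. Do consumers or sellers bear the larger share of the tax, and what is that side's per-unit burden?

Rewrite in direct form: Qd = 236 − 4P and Qs = 2P − 64.
Before the tax: set 236 − 4P = 2P − 64 → P* = £50, Q* = 36.
With the tax collected from consumers, demand (in seller-price terms) shifts: Qd = 236 − 4(P + 16.5).
New equilibrium: consumers pay £55.5, sellers receive £39, Q = 14. (Wedge: Pb − Ps = 16.5.)
Per-unit burden: consumers £5.5, sellers £11.
Sellers take the larger share because supply is less price-elastic here (demand slope 4 vs supply slope 2).

Sellers bear the larger share: £11 per unit.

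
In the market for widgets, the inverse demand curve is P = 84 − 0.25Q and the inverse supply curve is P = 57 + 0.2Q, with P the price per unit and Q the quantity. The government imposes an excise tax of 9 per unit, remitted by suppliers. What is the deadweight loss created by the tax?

Deadweight loss = 90.

Rewrite in direct form: Qd = 336 − 4P and Qs = 5P − 285.
Without the tax, 336 − 4P = 5P − 285 gives 9P = 621, so P* = 69 and Q* = 60.
With the tax collected from suppliers, supply shifts: Qs = 5(P − 9) − 285.
Solving gives Q = 40 with buyers paying 74 and suppliers receiving 65 (the 9 wedge).
Quantity falls by |ΔQ| = |60 − 40| = 20.
DWL = ½ · t · |ΔQ| = ½ · 9 · 20 = 90.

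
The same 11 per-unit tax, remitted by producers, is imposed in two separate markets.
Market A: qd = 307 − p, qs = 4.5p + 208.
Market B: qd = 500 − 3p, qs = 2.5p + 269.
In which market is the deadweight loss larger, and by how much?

Market B, by 33.

Market A: pre-tax p* = 18, q* = 289; post-tax q = 280; deadweight loss = 49.5.
Market B: pre-tax p* = 42, q* = 374; post-tax q = 359; deadweight loss = 82.5.
Difference: 49.5 vs 82.5 → market B is larger by 33.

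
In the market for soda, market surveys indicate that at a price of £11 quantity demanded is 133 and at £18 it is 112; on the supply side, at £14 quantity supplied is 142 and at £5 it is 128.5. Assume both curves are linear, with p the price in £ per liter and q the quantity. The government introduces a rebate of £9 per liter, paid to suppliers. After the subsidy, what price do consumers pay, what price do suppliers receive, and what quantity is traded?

Consumers pay £7; suppliers receive £16; quantity = 145.

Demand slope: (112 − 133)/(18 − 11) = -3, so qd = 166 − 3p.
Supply slope: (128.5 − 142)/(5 − 14) = 1.5, so qs = 1.5p + 121.
Before the subsidy: set 166 − 3p = 1.5p + 121 → p* = £10, q* = 136.
With a per-unit subsidy paid to suppliers, each receives p + 9 per unit sold, so supply becomes qs = 1.5(p + 9) + 121.
Solving gives q = 145 with consumers paying £7 and suppliers receiving £16 (the £9 wedge).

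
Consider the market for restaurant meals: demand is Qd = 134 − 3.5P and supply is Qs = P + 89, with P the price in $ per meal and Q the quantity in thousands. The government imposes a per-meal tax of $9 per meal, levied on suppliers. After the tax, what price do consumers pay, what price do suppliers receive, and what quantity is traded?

Consumers pay $12; suppliers receive $3; quantity = 92.

Without the tax, 134 − 3.5P = P + 89 gives 4.5P = 45, so P* = $10 and Q* = 99.
With the tax collected from suppliers, supply shifts: Qs = (P − 9) + 89.
New equilibrium: consumers pay $12, suppliers receive $3, Q = 92. (Wedge: Pb − Ps = 9.)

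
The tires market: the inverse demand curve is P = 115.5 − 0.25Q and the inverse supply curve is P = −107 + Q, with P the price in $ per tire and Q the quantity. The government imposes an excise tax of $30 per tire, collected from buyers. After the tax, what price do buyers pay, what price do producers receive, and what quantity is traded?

Buyers pay $77; producers receive $47; quantity = 154.

Inverting to Q(P) form: Qd = 462 − 4P; Qs = P + 107.
Before the tax: set 462 − 4P = P + 107 → P* = $71, Q* = 178.
With the tax collected from buyers, demand (in seller-price terms) shifts: Qd = 462 − 4(P + 30).
New equilibrium: buyers pay $77, producers receive $47, Q = 154. (Wedge: Pb − Ps = 30.)
The less price-elastic side of the market bears the larger share of a per-unit tax.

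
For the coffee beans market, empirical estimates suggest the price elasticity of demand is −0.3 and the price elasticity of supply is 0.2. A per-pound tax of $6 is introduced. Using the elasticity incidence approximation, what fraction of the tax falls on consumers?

Incidence ratio: consumers' share ≈ εs / (εs + |εd|) = 0.2 / (0.2 + 0.3) = 0.4.
Supply is the less elastic side, so consumers bear the smaller share.

Consumers' share ≈ 0.4.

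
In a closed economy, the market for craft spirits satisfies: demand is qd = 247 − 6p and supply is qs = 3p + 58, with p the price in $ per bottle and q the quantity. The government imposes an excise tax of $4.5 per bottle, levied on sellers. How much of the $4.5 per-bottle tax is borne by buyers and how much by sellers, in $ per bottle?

Buyers bear $1.5 per bottle; sellers bear $3 per bottle.

Before the tax: set 247 − 6p = 3p + 58 → p* = $21, q* = 121.
With the tax collected from sellers, supply shifts: qs = 3(p − 4.5) + 58.
Solving gives q = 112 with buyers paying $22.5 and sellers receiving $18 (the $4.5 wedge).
Burden on buyers: $1.5; on sellers: $3. (They sum to $4.5.)
The less price-elastic side of the market bears the larger share of a per-unit tax.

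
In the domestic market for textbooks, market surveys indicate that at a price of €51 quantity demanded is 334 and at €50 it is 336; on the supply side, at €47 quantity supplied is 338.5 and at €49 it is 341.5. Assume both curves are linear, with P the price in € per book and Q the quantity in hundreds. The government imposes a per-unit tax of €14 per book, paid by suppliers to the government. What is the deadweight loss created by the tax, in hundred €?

Deadweight loss = €84 hundred.

Demand slope: (336 − 334)/(50 − 51) = -2, so Qd = 436 − 2P.
Supply slope: (341.5 − 338.5)/(49 − 47) = 1.5, so Qs = 1.5P + 268.
Before the tax: set 436 − 2P = 1.5P + 268 → P* = €48, Q* = 340.
With the tax collected from suppliers, supply shifts: Qs = 1.5(P − 14) + 268.
Solving gives Q = 328 with buyers paying €54 and suppliers receiving €40 (the €14 wedge).
Quantity falls by |ΔQ| = |340 − 328| = 12.
DWL = ½ · t · |ΔQ| = ½ · 14 · 12 = €84.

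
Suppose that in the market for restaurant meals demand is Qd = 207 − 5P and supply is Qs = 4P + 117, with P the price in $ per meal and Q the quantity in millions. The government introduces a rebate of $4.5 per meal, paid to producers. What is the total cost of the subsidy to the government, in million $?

Government outlay = $751.5 million.

Before the subsidy: set 207 − 5P = 4P + 117 → P* = $10, Q* = 157.
With a per-unit subsidy paid to producers, each receives P + 4.5 per unit sold, so supply becomes Qs = 4(P + 4.5) + 117.
Solving gives Q = 167 with consumers paying $8 and producers receiving $12.5 (the $4.5 wedge).
Outlay = t · Q = 4.5 · 167 = $751.5.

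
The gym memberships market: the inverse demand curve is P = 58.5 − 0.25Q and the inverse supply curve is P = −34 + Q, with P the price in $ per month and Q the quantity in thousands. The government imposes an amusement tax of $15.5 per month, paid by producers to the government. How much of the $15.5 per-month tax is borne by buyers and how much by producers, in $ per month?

Inverting to Q(P) form: Qd = 234 − 4P; Qs = P + 34.
Before the tax: set 234 − 4P = P + 34 → P* = $40, Q* = 74.
With the tax collected from producers, supply shifts: Qs = (P − 15.5) + 34.
Solving gives Q = 61.6 with buyers paying $43.1 and producers receiving $27.6 (the $15.5 wedge).
Burden on buyers: $3.1; on producers: $12.4. (They sum to $15.5.)
The less price-elastic side of the market bears the larger share of a per-unit tax.

Buyers bear $3.1 per month; producers bear $12.4 per month.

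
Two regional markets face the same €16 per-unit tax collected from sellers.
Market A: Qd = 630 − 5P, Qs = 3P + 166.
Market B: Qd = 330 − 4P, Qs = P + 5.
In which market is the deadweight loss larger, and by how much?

Market A, by €137.6.

Market A: pre-tax P* = €58, Q* = 340; post-tax Q = 310; deadweight loss = €240.
Market B: pre-tax P* = €65, Q* = 70; post-tax Q = 57.2; deadweight loss = €102.4.
Difference: €240 vs €102.4 → market A is larger by €137.6.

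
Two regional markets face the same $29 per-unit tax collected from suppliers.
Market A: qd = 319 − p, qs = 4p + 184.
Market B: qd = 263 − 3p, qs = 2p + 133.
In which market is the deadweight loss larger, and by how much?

Market B, by $168.2.

Market A: pre-tax p* = $27, q* = 292; post-tax q = 268.8; deadweight loss = $336.4.
Market B: pre-tax p* = $26, q* = 185; post-tax q = 150.2; deadweight loss = $504.6.
Difference: $336.4 vs $504.6 → market B is larger by $168.2.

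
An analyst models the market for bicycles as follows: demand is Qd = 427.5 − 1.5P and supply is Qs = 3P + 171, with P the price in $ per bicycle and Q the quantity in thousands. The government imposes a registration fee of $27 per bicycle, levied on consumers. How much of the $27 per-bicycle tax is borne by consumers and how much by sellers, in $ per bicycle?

Consumers bear $18 per bicycle; sellers bear $9 per bicycle.

Without the tax, 427.5 − 1.5P = 3P + 171 gives 4.5P = 256.5, so P* = $57 and Q* = 342.
With the tax collected from consumers, demand (in seller-price terms) shifts: Qd = 427.5 − 1.5(P + 27).
Solving gives Q = 315 with consumers paying $75 and sellers receiving $48 (the $27 wedge).
Burden on consumers: $18; on sellers: $9. (They sum to $27.)
The less price-elastic side of the market bears the larger share of a per-unit tax.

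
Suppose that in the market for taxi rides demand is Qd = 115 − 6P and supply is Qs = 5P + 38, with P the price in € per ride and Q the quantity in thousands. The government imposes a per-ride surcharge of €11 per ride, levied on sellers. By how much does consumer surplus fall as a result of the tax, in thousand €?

Before the tax: set 115 − 6P = 5P + 38 → P* = €7, Q* = 73.
With the tax collected from sellers, supply shifts: Qs = 5(P − 11) + 38.
Solving gives Q = 43 with buyers paying €12 and sellers receiving €1 (the €11 wedge).
ΔCS is the trapezoid between Q = 43 and Q = 73 of height €5: ½ · (73 + 43) · 5 = €290.

Consumer surplus falls by €290 thousand.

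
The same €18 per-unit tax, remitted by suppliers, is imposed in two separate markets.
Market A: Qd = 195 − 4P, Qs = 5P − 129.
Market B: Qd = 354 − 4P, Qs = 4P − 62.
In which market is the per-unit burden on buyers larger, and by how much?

Market A: pre-tax P* = €36, Q* = 51; post-tax Q = 11; per-unit burden on buyers = €10.
Market B: pre-tax P* = €52, Q* = 146; post-tax Q = 110; per-unit burden on buyers = €9.
Difference: €10 vs €9 → market A is larger by €1.

Market A, by €1.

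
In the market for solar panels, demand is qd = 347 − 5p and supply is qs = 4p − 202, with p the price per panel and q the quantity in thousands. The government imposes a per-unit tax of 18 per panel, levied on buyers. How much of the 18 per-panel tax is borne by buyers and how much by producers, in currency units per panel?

Before the tax: set 347 − 5p = 4p − 202 → p* = 61, q* = 42.
With the tax collected from buyers, demand (in seller-price terms) shifts: qd = 347 − 5(p + 18).
Solving gives q = 2 with buyers paying 69 and producers receiving 51 (the 18 wedge).
Burden on buyers: 8; on producers: 10. (They sum to 18.)
The less price-elastic side of the market bears the larger share of a per-unit tax.

Buyers bear 8 per panel; producers bear 10 per panel.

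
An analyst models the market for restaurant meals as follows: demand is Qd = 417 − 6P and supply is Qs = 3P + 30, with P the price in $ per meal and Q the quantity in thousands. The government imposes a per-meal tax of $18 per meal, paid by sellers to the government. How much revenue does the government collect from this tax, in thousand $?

Without the tax, 417 − 6P = 3P + 30 gives 9P = 387, so P* = $43 and Q* = 159.
With the tax collected from sellers, supply shifts: Qs = 3(P − 18) + 30.
Solving gives Q = 123 with consumers paying $49 and sellers receiving $31 (the $18 wedge).
Revenue = t · Q = 18 · 123 = $2214.

Tax revenue = $2214 thousand.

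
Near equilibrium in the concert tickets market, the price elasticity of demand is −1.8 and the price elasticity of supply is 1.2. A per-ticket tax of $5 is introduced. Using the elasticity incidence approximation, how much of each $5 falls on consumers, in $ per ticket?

Consumers bear ≈ $2 per ticket.

Incidence ratio: consumers' share ≈ εs / (εs + |εd|) = 1.2 / (1.2 + 1.8) = 0.4.
So consumers bear ≈ 0.4 × $5 = $2; suppliers bear $3.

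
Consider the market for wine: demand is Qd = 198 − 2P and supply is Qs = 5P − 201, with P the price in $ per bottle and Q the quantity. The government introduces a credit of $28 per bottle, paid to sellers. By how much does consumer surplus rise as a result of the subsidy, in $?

Consumer surplus rises by $2080.

Before the subsidy: set 198 − 2P = 5P − 201 → P* = $57, Q* = 84.
With a per-unit subsidy paid to sellers, each receives P + 28 per unit sold, so supply becomes Qs = 5(P + 28) − 201.
Solving gives Q = 124 with consumers paying $37 and sellers receiving $65 (the $28 wedge).
ΔCS is the trapezoid between Q = 124 and Q = 84 of height $20: ½ · (84 + 124) · 20 = $2080.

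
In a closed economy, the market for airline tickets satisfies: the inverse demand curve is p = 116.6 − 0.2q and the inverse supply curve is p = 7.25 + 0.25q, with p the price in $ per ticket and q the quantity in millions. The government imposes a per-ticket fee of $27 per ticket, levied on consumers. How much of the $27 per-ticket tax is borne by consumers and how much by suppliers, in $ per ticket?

Consumers bear $12 per ticket; suppliers bear $15 per ticket.

Rewrite in direct form: qd = 583 − 5p and qs = 4p − 29.
Without the tax, 583 − 5p = 4p − 29 gives 9p = 612, so p* = $68 and q* = 243.
With the tax collected from consumers, demand (in seller-price terms) shifts: qd = 583 − 5(p + 27).
New equilibrium: consumers pay $80, suppliers receive $53, q = 183. (Wedge: pb − ps = 27.)
Burden on consumers: $12; on suppliers: $15. (They sum to $27.)
The less price-elastic side of the market bears the larger share of a per-unit tax.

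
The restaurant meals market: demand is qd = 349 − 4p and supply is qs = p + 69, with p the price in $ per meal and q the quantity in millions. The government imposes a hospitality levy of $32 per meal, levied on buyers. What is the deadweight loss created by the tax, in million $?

Before the tax: set 349 − 4p = p + 69 → p* = $56, q* = 125.
With the tax collected from buyers, demand (in seller-price terms) shifts: qd = 349 − 4(p + 32).
Solving gives q = 99.4 with buyers paying $62.4 and suppliers receiving $30.4 (the $32 wedge).
Quantity falls by |ΔQ| = |125 − 99.4| = 25.6.
DWL = ½ · t · |ΔQ| = ½ · 32 · 25.6 = $409.6.

Deadweight loss = $409.6 million.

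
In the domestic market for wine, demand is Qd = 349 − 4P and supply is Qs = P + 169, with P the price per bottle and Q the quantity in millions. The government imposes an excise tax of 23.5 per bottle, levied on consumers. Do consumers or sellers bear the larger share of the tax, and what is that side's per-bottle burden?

Before the tax: set 349 − 4P = P + 169 → P* = 36, Q* = 205.
With the tax collected from consumers, demand (in seller-price terms) shifts: Qd = 349 − 4(P + 23.5).
Solving gives Q = 186.2 with consumers paying 40.7 and sellers receiving 17.2 (the 23.5 wedge).
Per-bottle burden: consumers 4.7, sellers 18.8.
Sellers take the larger share because supply is less price-elastic here (demand slope 4 vs supply slope 1).

Sellers bear the larger share: 18.8 per bottle.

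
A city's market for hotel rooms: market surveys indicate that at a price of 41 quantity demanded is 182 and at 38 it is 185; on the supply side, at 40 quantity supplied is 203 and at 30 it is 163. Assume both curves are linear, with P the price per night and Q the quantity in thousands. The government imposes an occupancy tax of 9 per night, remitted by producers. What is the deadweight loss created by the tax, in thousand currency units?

Deadweight loss = 32.4 thousand.

Demand slope: (185 − 182)/(38 − 41) = -1, so Qd = 223 − P.
Supply slope: (163 − 203)/(30 − 40) = 4, so Qs = 4P + 43.
Before the tax: set 223 − P = 4P + 43 → P* = 36, Q* = 187.
With the tax collected from producers, supply shifts: Qs = 4(P − 9) + 43.
Solving gives Q = 179.8 with consumers paying 43.2 and producers receiving 34.2 (the 9 wedge).
Quantity falls by |ΔQ| = |187 − 179.8| = 7.2.
DWL = ½ · t · |ΔQ| = ½ · 9 · 7.2 = 32.4.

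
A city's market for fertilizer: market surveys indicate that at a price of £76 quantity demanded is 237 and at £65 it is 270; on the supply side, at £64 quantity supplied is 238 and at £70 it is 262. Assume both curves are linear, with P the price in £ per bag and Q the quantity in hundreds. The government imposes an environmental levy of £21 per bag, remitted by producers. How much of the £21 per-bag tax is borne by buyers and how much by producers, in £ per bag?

Buyers bear £12 per bag; producers bear £9 per bag.

Demand slope: (270 − 237)/(65 − 76) = -3, so Qd = 465 − 3P.
Supply slope: (262 − 238)/(70 − 64) = 4, so Qs = 4P − 18.
Without the tax, 465 − 3P = 4P − 18 gives 7P = 483, so P* = £69 and Q* = 258.
With the tax collected from producers, supply shifts: Qs = 4(P − 21) − 18.
New equilibrium: buyers pay £81, producers receive £60, Q = 222. (Wedge: Pb − Ps = 21.)
Burden on buyers: £12; on producers: £9. (They sum to £21.)
The less price-elastic side of the market bears the larger share of a per-unit tax.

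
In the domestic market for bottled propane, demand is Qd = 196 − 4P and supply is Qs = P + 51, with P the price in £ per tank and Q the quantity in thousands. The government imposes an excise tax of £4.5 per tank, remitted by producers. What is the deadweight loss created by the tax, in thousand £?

Deadweight loss = £8.1 thousand.

Before the tax: set 196 − 4P = P + 51 → P* = £29, Q* = 80.
With the tax collected from producers, supply shifts: Qs = (P − 4.5) + 51.
Solving gives Q = 76.4 with consumers paying £29.9 and producers receiving £25.4 (the £4.5 wedge).
Quantity falls by |ΔQ| = |80 − 76.4| = 3.6.
DWL = ½ · t · |ΔQ| = ½ · 4.5 · 3.6 = £8.1.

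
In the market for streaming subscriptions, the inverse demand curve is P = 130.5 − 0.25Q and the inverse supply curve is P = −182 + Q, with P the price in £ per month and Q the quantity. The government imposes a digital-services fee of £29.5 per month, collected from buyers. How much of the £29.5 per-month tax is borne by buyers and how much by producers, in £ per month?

Buyers bear £5.9 per month; producers bear £23.6 per month.

Rewrite in direct form: Qd = 522 − 4P and Qs = P + 182.
Before the tax: set 522 − 4P = P + 182 → P* = £68, Q* = 250.
With the tax collected from buyers, demand (in seller-price terms) shifts: Qd = 522 − 4(P + 29.5).
Solving gives Q = 226.4 with buyers paying £73.9 and producers receiving £44.4 (the £29.5 wedge).
Burden on buyers: £5.9; on producers: £23.6. (They sum to £29.5.)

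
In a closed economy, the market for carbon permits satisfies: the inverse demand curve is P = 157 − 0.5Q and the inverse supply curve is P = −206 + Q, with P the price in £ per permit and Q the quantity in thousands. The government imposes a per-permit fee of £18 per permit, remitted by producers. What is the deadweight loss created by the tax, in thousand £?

Deadweight loss = £108 thousand.

Inverting to Q(P) form: Qd = 314 − 2P; Qs = P + 206.
Without the tax, 314 − 2P = P + 206 gives 3P = 108, so P* = £36 and Q* = 242.
With the tax collected from producers, supply shifts: Qs = (P − 18) + 206.
New equilibrium: buyers pay £42, producers receive £24, Q = 230. (Wedge: Pb − Ps = 18.)
Quantity falls by |ΔQ| = |242 − 230| = 12.
DWL = ½ · t · |ΔQ| = ½ · 18 · 12 = £108.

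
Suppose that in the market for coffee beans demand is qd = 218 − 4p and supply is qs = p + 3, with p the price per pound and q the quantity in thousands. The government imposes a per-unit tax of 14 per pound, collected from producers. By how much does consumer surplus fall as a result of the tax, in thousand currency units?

Consumer surplus falls by 113.12 thousand.

Without the tax, 218 − 4p = p + 3 gives 5p = 215, so p* = 43 and q* = 46.
With the tax collected from producers, supply shifts: qs = (p − 14) + 3.
New equilibrium: consumers pay 45.8, producers receive 31.8, q = 34.8. (Wedge: pb − ps = 14.)
ΔCS is the trapezoid between Q = 34.8 and Q = 46 of height 2.8: ½ · (46 + 34.8) · 2.8 = 113.12.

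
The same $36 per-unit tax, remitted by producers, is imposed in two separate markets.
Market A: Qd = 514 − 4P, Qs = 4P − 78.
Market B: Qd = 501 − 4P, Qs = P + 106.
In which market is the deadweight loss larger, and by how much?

Market A: pre-tax P* = $74, Q* = 218; post-tax Q = 146; deadweight loss = $1296.
Market B: pre-tax P* = $79, Q* = 185; post-tax Q = 156.2; deadweight loss = $518.4.
Difference: $1296 vs $518.4 → market A is larger by $777.6.

Market A, by $777.6.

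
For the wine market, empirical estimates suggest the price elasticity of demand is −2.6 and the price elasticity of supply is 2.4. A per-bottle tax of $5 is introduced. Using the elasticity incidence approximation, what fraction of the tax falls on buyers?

Buyers' share ≈ 0.48.

Incidence ratio: buyers' share ≈ εs / (εs + |εd|) = 2.4 / (2.4 + 2.6) = 0.48.
Supply is the less elastic side, so buyers bear the smaller share.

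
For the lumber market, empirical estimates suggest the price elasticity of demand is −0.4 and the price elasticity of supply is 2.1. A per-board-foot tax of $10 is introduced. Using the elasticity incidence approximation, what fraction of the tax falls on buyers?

Buyers' share ≈ 0.84.

Incidence ratio: buyers' share ≈ εs / (εs + |εd|) = 2.1 / (2.1 + 0.4) = 0.84.
Supply is the more elastic side, so buyers bear the larger share.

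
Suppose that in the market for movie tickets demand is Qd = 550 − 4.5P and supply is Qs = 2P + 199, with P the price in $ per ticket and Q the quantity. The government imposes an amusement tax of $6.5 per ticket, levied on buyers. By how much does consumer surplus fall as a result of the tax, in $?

Without the tax, 550 − 4.5P = 2P + 199 gives 6.5P = 351, so P* = $54 and Q* = 307.
With the tax collected from buyers, demand (in seller-price terms) shifts: Qd = 550 − 4.5(P + 6.5).
New equilibrium: buyers pay $56, sellers receive $49.5, Q = 298. (Wedge: Pb − Ps = 6.5.)
ΔCS is the trapezoid between Q = 298 and Q = 307 of height $2: ½ · (307 + 298) · 2 = $605.

Consumer surplus falls by $605.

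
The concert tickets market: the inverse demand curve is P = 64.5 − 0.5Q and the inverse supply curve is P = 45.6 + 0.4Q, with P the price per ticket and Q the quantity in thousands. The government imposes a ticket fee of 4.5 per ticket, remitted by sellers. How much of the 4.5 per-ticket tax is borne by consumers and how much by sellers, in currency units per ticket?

Consumers bear 2.5 per ticket; sellers bear 2 per ticket.

Rewrite in direct form: Qd = 129 − 2P and Qs = 2.5P − 114.
Without the tax, 129 − 2P = 2.5P − 114 gives 4.5P = 243, so P* = 54 and Q* = 21.
With the tax collected from sellers, supply shifts: Qs = 2.5(P − 4.5) − 114.
New equilibrium: consumers pay 56.5, sellers receive 52, Q = 16. (Wedge: Pb − Ps = 4.5.)
Burden on consumers: 2.5; on sellers: 2. (They sum to 4.5.)
The less price-elastic side of the market bears the larger share of a per-unit tax.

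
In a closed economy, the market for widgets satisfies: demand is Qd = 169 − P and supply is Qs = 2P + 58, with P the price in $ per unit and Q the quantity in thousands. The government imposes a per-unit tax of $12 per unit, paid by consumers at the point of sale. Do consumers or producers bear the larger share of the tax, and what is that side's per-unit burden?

Before the tax: set 169 − P = 2P + 58 → P* = $37, Q* = 132.
With the tax collected from consumers, demand (in seller-price terms) shifts: Qd = 169 − (P + 12).
New equilibrium: consumers pay $45, producers receive $33, Q = 124. (Wedge: Pb − Ps = 12.)
Per-unit burden: consumers $8, producers $4.
Consumers take the larger share because demand is less price-elastic here (demand slope 1 vs supply slope 2).

Consumers bear the larger share: $8 per unit.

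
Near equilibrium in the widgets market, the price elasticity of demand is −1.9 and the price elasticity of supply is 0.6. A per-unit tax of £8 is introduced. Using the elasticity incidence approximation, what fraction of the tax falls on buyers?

Incidence ratio: buyers' share ≈ εs / (εs + |εd|) = 0.6 / (0.6 + 1.9) = 0.24.
Supply is the less elastic side, so buyers bear the smaller share.

Buyers' share ≈ 0.24.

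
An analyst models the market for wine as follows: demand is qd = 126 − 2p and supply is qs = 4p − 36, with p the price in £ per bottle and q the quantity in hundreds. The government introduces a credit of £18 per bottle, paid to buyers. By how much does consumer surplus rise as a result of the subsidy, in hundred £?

Before the subsidy: set 126 − 2p = 4p − 36 → p* = £27, q* = 72.
With a per-unit subsidy paid to buyers, each effectively pays p − 18, so demand becomes qd = 126 − 2(p − 18).
New equilibrium: buyers pay £15, suppliers receive £33, q = 96. (Wedge: pb − ps = −18.)
ΔCS is the trapezoid between Q = 96 and Q = 72 of height £12: ½ · (72 + 96) · 12 = £1008.

Consumer surplus rises by £1008 hundred.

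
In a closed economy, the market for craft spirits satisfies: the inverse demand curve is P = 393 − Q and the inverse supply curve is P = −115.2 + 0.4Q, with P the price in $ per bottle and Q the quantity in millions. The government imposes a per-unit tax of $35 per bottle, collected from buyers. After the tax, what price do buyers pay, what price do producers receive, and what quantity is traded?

Inverting to Q(P) form: Qd = 393 − P; Qs = 2.5P + 288.
Before the tax: set 393 − P = 2.5P + 288 → P* = $30, Q* = 363.
With the tax collected from buyers, demand (in seller-price terms) shifts: Qd = 393 − (P + 35).
Solving gives Q = 338 with buyers paying $55 and producers receiving $20 (the $35 wedge).

Buyers pay $55; producers receive $20; quantity = 338.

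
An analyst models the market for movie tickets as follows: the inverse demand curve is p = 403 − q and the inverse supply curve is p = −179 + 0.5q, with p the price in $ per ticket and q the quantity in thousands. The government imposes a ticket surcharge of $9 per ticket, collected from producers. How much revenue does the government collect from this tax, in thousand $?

Tax revenue = $3438 thousand.

Inverting to q(p) form: qd = 403 − p; qs = 2p + 358.
Before the tax: set 403 − p = 2p + 358 → p* = $15, q* = 388.
With the tax collected from producers, supply shifts: qs = 2(p − 9) + 358.
Solving gives q = 382 with buyers paying $21 and producers receiving $12 (the $9 wedge).
Revenue = t · Q = 9 · 382 = $3438.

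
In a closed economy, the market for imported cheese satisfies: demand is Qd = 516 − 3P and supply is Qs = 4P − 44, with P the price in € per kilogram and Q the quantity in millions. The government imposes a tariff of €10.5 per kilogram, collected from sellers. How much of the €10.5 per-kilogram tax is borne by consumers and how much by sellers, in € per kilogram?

Consumers bear €6 per kilogram; sellers bear €4.5 per kilogram.

Before the tax: set 516 − 3P = 4P − 44 → P* = €80, Q* = 276.
With the tax collected from sellers, supply shifts: Qs = 4(P − 10.5) − 44.
Solving gives Q = 258 with consumers paying €86 and sellers receiving €75.5 (the €10.5 wedge).
Burden on consumers: €6; on sellers: €4.5. (They sum to €10.5.)
The less price-elastic side of the market bears the larger share of a per-unit tax.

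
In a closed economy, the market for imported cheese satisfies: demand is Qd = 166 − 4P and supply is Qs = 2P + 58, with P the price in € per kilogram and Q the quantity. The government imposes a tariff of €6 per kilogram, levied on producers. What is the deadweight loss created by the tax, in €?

Deadweight loss = €24.

Before the tax: set 166 − 4P = 2P + 58 → P* = €18, Q* = 94.
With the tax collected from producers, supply shifts: Qs = 2(P − 6) + 58.
New equilibrium: buyers pay €20, producers receive €14, Q = 86. (Wedge: Pb − Ps = 6.)
Quantity falls by |ΔQ| = |94 − 86| = 8.
DWL = ½ · t · |ΔQ| = ½ · 6 · 8 = €24.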